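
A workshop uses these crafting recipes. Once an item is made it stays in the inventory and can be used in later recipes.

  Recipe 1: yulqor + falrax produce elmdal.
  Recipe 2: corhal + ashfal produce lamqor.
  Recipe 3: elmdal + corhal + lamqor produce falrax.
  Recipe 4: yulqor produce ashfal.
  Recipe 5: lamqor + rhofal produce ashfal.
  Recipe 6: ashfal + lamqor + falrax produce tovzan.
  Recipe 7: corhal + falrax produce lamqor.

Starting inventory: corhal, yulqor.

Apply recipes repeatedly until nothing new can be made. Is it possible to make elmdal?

No

elmdal would need yulqor and falrax (Recipe 1), but falrax is never obtained.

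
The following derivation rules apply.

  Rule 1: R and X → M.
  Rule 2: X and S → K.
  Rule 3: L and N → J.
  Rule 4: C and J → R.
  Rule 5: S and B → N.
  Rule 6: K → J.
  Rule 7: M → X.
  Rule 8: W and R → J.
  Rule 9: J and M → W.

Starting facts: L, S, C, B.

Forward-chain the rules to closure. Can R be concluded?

From S and B, Rule 5 gives N.
From L and N, Rule 3 gives J.
C and J hold, so R follows (Rule 4).

Yes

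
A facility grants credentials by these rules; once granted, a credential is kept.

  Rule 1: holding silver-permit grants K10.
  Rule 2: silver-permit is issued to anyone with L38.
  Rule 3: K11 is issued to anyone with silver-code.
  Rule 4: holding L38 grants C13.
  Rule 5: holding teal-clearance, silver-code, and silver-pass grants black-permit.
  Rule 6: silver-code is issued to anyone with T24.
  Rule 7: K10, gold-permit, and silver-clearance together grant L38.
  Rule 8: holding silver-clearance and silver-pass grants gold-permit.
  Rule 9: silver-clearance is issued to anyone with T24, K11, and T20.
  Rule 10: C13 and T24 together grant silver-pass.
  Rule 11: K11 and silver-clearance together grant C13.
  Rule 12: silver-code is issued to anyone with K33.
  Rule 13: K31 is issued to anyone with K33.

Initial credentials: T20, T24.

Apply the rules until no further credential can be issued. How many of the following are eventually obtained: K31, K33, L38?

0

K31 would need K33 (Rule 13), but K33 is never granted.
No rule produces K33, and it is not given.
L38 would need K10, gold-permit, and silver-clearance (Rule 7), but K10 is never granted.
None of the 3 are reached.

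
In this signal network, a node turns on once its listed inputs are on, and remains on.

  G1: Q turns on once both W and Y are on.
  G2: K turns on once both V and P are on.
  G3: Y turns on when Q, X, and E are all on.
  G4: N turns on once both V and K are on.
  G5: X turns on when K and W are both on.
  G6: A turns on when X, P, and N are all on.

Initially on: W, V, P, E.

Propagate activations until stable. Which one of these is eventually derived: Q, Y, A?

G2: V and P on → K on.
K and W are on, so X turns on (G5).
G4: V and K on → N on.
G6: X, P, and N on → A on.
Y would need Q, X, and E (G3), but Q never turns on. Q would need W and Y (G1), but Y never turns on.

A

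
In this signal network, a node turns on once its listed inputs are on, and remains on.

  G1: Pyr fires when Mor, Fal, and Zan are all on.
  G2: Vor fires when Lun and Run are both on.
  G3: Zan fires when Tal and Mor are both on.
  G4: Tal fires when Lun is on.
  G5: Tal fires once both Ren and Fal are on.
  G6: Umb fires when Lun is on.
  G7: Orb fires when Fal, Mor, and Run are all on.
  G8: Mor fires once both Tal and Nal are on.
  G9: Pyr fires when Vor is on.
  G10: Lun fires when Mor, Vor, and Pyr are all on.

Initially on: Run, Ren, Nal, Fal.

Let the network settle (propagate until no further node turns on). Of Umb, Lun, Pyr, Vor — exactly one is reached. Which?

Pyr

G5: Ren and Fal on → Tal on.
G8: Tal and Nal on → Mor on.
G3: Tal and Mor on → Zan on.
G1: Mor, Fal, and Zan on → Pyr on.
Umb would need Lun (G6), but Lun never turns on. Lun would need Mor, Vor, and Pyr (G10), but Vor never turns on. Vor would need Lun and Run (G2), but Lun never turns on.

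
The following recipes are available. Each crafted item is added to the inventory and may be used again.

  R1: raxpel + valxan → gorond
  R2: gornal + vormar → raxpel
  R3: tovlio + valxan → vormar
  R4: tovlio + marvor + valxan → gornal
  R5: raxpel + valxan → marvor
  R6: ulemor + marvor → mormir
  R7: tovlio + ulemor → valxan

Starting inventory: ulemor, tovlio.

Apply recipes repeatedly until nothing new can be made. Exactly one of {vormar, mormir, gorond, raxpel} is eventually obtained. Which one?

vormar

Using R7, tovlio and ulemor make valxan.
tovlio + valxan → vormar (R3).
raxpel would need gornal and vormar (R2), but gornal is never obtained. gorond would need raxpel and valxan (R1), but raxpel is never obtained. mormir would need ulemor and marvor (R6), but marvor is never obtained.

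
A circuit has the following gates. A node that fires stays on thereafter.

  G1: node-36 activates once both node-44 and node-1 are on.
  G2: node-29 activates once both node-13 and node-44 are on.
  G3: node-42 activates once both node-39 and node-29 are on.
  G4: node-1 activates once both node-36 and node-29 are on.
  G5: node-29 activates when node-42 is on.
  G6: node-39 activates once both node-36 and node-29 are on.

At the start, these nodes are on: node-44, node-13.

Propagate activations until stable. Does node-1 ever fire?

node-1 would need node-36 and node-29 (G4), but node-36 never turns on.

No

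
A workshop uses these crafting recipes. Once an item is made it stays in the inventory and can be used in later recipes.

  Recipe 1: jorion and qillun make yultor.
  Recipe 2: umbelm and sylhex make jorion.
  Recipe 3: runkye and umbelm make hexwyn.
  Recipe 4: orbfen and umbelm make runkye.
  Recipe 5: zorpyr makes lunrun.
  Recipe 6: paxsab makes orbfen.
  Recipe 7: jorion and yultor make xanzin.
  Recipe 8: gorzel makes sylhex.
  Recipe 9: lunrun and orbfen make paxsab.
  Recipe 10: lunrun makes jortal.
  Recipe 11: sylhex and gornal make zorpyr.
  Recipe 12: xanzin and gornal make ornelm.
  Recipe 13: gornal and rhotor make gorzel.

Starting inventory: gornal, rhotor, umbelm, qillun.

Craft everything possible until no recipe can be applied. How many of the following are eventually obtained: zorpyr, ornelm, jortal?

3

gornal and rhotor → gorzel (Recipe 13).
Using Recipe 8, gorzel makes sylhex.
sylhex and gornal → zorpyr (Recipe 11).
umbelm and sylhex → jorion (Recipe 2).
Using Recipe 1, jorion and qillun make yultor.
zorpyr → lunrun (Recipe 5).
Using Recipe 10, lunrun makes jortal.
Using Recipe 7, jorion and yultor make xanzin.
xanzin and gornal → ornelm (Recipe 12).
zorpyr: reached.
ornelm: reached.
jortal: reached.
All 3 are reached.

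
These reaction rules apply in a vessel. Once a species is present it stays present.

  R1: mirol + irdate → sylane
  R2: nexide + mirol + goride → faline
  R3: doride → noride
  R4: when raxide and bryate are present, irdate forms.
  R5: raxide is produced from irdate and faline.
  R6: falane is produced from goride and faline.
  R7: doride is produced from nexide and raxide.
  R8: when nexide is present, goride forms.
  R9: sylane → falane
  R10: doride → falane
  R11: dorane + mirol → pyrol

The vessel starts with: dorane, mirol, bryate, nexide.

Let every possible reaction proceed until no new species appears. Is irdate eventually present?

No

irdate would need raxide and bryate (R4), but raxide never forms.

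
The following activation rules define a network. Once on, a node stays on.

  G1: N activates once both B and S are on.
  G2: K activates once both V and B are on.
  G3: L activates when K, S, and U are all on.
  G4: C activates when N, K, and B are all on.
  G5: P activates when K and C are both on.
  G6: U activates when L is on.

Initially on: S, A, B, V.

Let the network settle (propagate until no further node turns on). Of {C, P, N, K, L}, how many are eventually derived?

G2: V and B on → K on.
B and S are on, so N activates (G1).
G4: N, K, and B on → C on.
G5: K and C on → P on.
C: reached.
P: reached.
N: reached.
K: reached.
L would need K, S, and U (G3), but U never turns on.
Reached: C, P, N, and K — 4 of the 5.

4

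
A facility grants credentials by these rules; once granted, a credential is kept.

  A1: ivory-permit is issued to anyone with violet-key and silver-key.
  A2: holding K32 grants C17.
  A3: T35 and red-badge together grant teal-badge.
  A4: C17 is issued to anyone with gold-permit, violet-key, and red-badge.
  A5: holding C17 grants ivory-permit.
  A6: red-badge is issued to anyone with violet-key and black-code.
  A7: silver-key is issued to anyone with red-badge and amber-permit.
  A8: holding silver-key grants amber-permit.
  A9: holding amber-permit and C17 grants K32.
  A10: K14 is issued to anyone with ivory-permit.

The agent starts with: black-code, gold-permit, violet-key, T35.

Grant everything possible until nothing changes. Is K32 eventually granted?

K32 would need amber-permit and C17 (A9), but amber-permit is never granted.

No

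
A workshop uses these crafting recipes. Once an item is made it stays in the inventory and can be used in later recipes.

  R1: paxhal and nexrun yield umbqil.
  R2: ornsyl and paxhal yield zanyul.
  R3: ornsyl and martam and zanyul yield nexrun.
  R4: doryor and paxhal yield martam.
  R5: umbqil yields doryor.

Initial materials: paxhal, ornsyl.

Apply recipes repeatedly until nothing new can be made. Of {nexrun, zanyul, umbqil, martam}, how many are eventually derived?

ornsyl and paxhal → zanyul (R2).
nexrun would need ornsyl, martam, and zanyul (R3), but martam is never obtained.
zanyul: reached.
umbqil would need paxhal and nexrun (R1), but nexrun is never obtained.
martam would need doryor and paxhal (R4), but doryor is never obtained.
Reached: zanyul — 1 of the 4.

1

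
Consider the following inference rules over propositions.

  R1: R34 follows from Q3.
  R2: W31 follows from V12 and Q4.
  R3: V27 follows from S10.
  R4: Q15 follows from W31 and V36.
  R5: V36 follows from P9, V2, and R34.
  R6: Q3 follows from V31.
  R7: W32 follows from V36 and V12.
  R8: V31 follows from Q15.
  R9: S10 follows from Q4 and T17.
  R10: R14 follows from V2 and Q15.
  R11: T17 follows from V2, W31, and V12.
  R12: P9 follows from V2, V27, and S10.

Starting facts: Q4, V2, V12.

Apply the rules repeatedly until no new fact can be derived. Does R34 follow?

R34 would need Q3 (R1), but Q3 is never established.

No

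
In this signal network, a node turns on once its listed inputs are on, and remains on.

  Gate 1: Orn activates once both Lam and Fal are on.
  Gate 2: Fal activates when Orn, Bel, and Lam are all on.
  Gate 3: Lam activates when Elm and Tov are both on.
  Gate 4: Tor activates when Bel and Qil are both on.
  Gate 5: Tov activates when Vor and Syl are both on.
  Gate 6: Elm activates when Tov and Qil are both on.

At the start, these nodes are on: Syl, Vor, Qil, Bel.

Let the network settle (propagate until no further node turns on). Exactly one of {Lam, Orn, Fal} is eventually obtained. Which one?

Vor and Syl are on, so Tov activates (Gate 5).
Gate 6: Tov and Qil on → Elm on.
Elm and Tov are on, so Lam activates (Gate 3).
Fal would need Orn, Bel, and Lam (Gate 2), but Orn never turns on. Orn would need Lam and Fal (Gate 1), but Fal never turns on.

Lam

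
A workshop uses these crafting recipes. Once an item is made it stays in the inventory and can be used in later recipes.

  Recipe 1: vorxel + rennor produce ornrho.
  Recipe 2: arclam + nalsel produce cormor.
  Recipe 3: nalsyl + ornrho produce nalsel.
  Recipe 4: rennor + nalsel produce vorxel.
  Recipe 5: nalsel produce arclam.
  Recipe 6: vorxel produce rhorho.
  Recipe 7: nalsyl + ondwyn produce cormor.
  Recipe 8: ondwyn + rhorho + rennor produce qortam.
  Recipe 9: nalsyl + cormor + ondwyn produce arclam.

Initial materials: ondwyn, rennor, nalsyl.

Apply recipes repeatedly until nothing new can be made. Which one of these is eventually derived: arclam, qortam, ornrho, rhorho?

arclam

nalsyl + ondwyn → cormor (Recipe 7).
Using Recipe 9, nalsyl, cormor, and ondwyn make arclam.
ornrho would need vorxel and rennor (Recipe 1), but vorxel is never obtained. rhorho would need vorxel (Recipe 6), but vorxel is never obtained. qortam would need ondwyn, rhorho, and rennor (Recipe 8), but rhorho is never obtained.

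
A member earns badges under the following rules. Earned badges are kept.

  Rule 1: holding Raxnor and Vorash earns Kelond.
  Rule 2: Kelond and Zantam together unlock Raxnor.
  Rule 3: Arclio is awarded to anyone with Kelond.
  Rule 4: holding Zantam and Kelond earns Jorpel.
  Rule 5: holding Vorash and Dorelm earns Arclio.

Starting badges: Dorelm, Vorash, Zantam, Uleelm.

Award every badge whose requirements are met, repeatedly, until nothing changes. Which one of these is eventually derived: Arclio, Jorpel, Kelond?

With Vorash and Dorelm, Arclio is earned (Rule 5).
Kelond would need Raxnor and Vorash (Rule 1), but Raxnor is never earned. Jorpel would need Zantam and Kelond (Rule 4), but Kelond is never earned.

Arclio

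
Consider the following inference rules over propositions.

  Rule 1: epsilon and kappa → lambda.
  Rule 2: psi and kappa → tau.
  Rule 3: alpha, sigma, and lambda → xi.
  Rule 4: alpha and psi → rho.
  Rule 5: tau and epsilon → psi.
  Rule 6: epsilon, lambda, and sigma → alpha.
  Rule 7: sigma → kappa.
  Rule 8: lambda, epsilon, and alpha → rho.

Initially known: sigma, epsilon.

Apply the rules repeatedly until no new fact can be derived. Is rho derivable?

Yes

From sigma, Rule 7 gives kappa.
From epsilon and kappa, Rule 1 gives lambda.
From epsilon, lambda, and sigma, Rule 6 gives alpha.
From lambda, epsilon, and alpha, Rule 8 gives rho.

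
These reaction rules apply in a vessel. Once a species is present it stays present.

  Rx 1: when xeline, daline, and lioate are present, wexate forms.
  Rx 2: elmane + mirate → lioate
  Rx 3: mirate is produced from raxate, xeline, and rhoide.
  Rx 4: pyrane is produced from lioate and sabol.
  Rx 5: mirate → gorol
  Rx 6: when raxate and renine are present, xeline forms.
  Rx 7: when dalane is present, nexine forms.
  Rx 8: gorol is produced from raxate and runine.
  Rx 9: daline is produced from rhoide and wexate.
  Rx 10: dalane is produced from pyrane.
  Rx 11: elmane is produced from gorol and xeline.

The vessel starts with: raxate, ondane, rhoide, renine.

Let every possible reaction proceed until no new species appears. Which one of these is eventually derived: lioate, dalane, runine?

lioate

raxate and renine present → xeline forms (Rx 6).
raxate, xeline, and rhoide present → mirate forms (Rx 3).
mirate present → gorol forms (Rx 5).
gorol and xeline present → elmane forms (Rx 11).
elmane and mirate present → lioate forms (Rx 2).
dalane would need pyrane (Rx 10), but pyrane never forms. No rule produces runine, and it is not given.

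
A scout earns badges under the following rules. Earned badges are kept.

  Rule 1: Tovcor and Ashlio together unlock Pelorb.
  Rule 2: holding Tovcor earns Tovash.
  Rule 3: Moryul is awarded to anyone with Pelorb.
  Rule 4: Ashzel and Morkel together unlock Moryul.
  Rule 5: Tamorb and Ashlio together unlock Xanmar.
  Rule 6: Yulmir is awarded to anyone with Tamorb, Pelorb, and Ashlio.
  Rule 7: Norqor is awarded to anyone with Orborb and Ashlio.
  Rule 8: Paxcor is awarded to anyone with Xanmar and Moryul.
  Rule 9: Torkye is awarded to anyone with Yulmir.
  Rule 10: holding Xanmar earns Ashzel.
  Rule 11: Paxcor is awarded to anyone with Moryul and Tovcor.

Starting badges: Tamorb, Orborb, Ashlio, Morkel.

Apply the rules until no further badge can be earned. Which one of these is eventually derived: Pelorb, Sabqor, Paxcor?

Paxcor

With Tamorb and Ashlio, Xanmar is earned (Rule 5).
With Xanmar, Ashzel is earned (Rule 10).
With Ashzel and Morkel, Moryul is earned (Rule 4).
With Xanmar and Moryul, Paxcor is earned (Rule 8).
Pelorb would need Tovcor and Ashlio (Rule 1), but Tovcor is never earned. No rule produces Sabqor, and it is not given.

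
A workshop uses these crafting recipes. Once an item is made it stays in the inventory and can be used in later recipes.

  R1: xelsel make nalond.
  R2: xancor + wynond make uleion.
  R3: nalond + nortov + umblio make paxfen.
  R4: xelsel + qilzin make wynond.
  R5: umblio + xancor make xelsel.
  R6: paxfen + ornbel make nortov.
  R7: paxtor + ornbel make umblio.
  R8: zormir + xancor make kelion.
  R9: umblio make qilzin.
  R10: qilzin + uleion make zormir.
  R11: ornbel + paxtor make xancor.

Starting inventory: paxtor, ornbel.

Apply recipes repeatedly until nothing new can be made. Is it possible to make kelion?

ornbel + paxtor → xancor (R11).
Using R7, paxtor and ornbel make umblio.
umblio → qilzin (R9).
umblio + xancor → xelsel (R5).
xelsel + qilzin → wynond (R4).
xancor + wynond → uleion (R2).
qilzin + uleion → zormir (R10).
Using R8, zormir and xancor make kelion.

Yes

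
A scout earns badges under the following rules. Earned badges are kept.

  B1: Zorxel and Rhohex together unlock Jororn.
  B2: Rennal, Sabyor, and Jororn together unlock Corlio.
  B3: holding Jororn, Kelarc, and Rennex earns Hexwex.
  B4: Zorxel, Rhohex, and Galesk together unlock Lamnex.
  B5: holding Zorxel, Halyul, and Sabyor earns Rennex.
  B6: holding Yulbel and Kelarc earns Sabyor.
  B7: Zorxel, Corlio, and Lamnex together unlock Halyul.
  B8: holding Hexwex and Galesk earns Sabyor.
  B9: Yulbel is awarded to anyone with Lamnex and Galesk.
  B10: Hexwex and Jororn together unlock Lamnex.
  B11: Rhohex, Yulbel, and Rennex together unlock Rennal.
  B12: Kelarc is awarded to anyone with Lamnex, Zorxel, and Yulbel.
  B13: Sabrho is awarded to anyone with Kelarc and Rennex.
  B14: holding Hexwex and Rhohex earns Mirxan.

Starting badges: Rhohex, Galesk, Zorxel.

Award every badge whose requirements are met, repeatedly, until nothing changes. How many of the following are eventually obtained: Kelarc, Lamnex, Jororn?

3

With Zorxel, Rhohex, and Galesk, Lamnex is earned (B4).
With Zorxel and Rhohex, Jororn is earned (B1).
With Lamnex and Galesk, Yulbel is earned (B9).
With Lamnex, Zorxel, and Yulbel, Kelarc is earned (B12).
Kelarc: reached.
Lamnex: reached.
Jororn: reached.
All 3 are reached.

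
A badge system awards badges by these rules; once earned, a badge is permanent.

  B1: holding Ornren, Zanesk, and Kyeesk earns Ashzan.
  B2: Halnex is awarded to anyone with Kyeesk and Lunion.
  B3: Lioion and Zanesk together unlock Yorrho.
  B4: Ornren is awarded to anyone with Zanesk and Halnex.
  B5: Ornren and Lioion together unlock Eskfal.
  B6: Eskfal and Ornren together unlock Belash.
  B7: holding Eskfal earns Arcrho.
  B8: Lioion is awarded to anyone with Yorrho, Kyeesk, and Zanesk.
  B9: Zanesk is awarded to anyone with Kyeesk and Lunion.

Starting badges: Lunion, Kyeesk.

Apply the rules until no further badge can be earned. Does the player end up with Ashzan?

Yes

With Kyeesk and Lunion, Halnex is earned (B2).
With Kyeesk and Lunion, Zanesk is earned (B9).
With Zanesk and Halnex, Ornren is earned (B4).
With Ornren, Zanesk, and Kyeesk, Ashzan is earned (B1).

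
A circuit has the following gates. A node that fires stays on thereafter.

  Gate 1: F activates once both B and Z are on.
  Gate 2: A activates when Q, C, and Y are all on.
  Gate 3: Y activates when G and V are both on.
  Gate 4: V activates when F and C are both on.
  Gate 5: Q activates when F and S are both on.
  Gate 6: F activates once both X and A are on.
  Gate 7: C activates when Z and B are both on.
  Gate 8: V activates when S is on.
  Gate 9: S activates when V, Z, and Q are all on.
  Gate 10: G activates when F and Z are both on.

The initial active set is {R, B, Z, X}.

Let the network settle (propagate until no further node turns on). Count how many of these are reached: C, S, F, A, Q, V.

3

Gate 1: B and Z on → F on.
Gate 7: Z and B on → C on.
Gate 4: F and C on → V on.
C: reached.
S would need V, Z, and Q (Gate 9), but Q never turns on.
F: reached.
A would need Q, C, and Y (Gate 2), but Q never turns on.
Q would need F and S (Gate 5), but S never turns on.
V: reached.
Reached: C, F, and V — 3 of the 6.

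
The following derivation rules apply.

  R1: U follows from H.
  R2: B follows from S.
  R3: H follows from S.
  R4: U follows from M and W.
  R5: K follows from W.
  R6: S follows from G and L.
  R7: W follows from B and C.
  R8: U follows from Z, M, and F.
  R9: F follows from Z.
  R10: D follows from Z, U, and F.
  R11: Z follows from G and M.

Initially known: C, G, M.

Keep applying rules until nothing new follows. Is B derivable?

No

B would need S (R2), but S is never established.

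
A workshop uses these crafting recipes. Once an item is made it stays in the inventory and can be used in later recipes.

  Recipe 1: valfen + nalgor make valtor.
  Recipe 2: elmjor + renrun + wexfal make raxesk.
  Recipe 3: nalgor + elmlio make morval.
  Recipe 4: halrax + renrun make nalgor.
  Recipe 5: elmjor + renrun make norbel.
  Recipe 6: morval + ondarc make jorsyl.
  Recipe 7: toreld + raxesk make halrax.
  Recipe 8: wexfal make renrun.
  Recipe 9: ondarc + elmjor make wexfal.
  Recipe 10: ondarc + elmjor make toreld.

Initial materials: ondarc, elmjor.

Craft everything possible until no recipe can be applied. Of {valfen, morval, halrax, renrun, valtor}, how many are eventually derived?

2

ondarc + elmjor → toreld (Recipe 10).
ondarc + elmjor → wexfal (Recipe 9).
Using Recipe 8, wexfal makes renrun.
Using Recipe 2, elmjor, renrun, and wexfal make raxesk.
toreld + raxesk → halrax (Recipe 7).
No rule produces valfen, and it is not given.
morval would need nalgor and elmlio (Recipe 3), but elmlio is never obtained.
halrax: reached.
renrun: reached.
valtor would need valfen and nalgor (Recipe 1), but valfen is never obtained.
Reached: halrax and renrun — 2 of the 5.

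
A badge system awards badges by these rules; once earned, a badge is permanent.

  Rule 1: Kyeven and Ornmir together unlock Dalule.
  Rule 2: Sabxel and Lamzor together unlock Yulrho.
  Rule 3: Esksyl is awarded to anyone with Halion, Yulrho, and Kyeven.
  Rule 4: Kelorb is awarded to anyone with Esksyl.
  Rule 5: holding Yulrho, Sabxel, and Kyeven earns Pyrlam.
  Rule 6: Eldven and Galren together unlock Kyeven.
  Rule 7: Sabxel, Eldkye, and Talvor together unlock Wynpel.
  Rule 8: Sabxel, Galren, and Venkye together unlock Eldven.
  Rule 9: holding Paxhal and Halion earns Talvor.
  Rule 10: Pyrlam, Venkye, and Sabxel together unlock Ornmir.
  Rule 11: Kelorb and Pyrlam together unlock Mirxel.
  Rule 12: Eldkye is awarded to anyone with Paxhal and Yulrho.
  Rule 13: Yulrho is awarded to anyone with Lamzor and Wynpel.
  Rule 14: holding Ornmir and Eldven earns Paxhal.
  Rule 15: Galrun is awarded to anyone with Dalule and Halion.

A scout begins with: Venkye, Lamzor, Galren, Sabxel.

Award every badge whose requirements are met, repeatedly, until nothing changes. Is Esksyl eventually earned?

Esksyl would need Halion, Yulrho, and Kyeven (Rule 3), but Halion is never earned.

No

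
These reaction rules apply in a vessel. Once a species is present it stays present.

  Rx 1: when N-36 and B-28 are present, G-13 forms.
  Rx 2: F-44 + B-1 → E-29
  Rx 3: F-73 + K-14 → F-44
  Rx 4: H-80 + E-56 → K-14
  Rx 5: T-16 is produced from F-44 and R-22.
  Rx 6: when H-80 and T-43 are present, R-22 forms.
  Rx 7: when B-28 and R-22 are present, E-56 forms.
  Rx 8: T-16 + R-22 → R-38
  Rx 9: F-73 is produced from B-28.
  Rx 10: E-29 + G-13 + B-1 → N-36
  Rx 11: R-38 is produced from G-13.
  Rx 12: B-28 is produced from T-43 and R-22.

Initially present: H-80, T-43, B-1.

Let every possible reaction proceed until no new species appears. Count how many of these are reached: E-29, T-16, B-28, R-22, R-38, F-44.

H-80 and T-43 present → R-22 forms (Rx 6).
T-43 and R-22 present → B-28 forms (Rx 12).
B-28 and R-22 present → E-56 forms (Rx 7).
B-28 present → F-73 forms (Rx 9).
H-80 and E-56 present → K-14 forms (Rx 4).
F-73 and K-14 present → F-44 forms (Rx 3).
F-44 and B-1 present → E-29 forms (Rx 2).
F-44 and R-22 present → T-16 forms (Rx 5).
T-16 and R-22 present → R-38 forms (Rx 8).
E-29: reached.
T-16: reached.
B-28: reached.
R-22: reached.
R-38: reached.
F-44: reached.
All 6 are reached.

6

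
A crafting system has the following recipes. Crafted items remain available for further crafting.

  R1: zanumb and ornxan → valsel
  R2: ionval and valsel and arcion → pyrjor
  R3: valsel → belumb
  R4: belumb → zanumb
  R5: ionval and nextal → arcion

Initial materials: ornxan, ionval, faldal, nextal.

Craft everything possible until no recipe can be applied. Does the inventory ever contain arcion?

Using R5, ionval and nextal make arcion.

Yes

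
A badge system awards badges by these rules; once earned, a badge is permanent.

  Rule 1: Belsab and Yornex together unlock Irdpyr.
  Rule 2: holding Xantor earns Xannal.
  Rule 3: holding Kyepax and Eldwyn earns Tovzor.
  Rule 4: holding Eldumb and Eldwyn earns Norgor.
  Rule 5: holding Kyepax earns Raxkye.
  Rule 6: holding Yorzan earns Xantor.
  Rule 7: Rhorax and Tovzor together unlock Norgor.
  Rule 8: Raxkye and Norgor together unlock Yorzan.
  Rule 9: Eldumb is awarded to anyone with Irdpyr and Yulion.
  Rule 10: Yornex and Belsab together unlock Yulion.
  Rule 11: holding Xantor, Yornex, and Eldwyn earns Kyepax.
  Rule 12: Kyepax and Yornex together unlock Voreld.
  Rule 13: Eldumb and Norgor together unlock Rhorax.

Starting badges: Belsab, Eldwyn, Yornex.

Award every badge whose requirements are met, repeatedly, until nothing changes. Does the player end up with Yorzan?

Yorzan would need Raxkye and Norgor (Rule 8), but Raxkye is never earned.

No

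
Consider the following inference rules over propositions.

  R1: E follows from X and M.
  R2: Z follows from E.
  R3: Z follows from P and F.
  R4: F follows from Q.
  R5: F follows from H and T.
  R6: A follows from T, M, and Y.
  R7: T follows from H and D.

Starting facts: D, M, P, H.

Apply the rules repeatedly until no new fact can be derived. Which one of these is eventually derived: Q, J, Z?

Z

H and D hold, so T follows (R7).
H and T hold, so F follows (R5).
From P and F, R3 gives Z.
No rule produces J, and it is not given. No rule produces Q, and it is not given.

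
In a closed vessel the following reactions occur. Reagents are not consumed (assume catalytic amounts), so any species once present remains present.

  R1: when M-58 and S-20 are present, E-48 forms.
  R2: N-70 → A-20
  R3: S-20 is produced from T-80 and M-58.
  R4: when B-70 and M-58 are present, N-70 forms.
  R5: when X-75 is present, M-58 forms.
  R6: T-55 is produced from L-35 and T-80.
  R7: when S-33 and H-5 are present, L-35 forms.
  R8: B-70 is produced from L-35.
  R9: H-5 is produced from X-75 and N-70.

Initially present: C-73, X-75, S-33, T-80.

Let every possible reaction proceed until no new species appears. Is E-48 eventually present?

X-75 present → M-58 forms (R5).
T-80 and M-58 present → S-20 forms (R3).
M-58 and S-20 present → E-48 forms (R1).

Yes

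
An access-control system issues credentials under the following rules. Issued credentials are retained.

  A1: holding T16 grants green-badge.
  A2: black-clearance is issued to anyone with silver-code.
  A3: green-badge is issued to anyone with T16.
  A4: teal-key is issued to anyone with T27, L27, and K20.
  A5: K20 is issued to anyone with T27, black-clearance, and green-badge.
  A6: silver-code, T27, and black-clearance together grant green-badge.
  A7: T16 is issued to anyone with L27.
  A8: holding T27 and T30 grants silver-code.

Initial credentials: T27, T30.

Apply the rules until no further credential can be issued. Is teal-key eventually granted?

teal-key would need T27, L27, and K20 (A4), but L27 is never granted.

No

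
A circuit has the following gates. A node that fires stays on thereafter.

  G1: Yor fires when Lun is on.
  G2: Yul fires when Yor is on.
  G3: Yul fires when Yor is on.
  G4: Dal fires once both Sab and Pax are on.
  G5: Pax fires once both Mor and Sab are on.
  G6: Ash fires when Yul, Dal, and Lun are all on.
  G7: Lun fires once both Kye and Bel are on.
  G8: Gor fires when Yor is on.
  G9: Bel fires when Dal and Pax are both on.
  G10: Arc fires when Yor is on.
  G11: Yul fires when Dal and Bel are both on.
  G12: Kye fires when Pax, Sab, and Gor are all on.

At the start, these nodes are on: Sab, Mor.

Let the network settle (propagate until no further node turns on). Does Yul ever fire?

Yes

Mor and Sab are on, so Pax fires (G5).
G4: Sab and Pax on → Dal on.
G9: Dal and Pax on → Bel on.
Dal and Bel are on, so Yul fires (G11).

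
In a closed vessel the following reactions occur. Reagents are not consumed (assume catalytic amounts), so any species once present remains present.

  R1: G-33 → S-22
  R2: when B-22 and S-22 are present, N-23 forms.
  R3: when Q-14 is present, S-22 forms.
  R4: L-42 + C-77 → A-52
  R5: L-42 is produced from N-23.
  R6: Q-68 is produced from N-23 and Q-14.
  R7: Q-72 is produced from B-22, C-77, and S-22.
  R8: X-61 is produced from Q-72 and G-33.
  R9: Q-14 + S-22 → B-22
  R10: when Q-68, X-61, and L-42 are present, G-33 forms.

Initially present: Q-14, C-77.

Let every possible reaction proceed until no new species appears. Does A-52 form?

Q-14 present → S-22 forms (R3).
Q-14 and S-22 present → B-22 forms (R9).
B-22 and S-22 present → N-23 forms (R2).
N-23 present → L-42 forms (R5).
L-42 and C-77 present → A-52 forms (R4).

Yes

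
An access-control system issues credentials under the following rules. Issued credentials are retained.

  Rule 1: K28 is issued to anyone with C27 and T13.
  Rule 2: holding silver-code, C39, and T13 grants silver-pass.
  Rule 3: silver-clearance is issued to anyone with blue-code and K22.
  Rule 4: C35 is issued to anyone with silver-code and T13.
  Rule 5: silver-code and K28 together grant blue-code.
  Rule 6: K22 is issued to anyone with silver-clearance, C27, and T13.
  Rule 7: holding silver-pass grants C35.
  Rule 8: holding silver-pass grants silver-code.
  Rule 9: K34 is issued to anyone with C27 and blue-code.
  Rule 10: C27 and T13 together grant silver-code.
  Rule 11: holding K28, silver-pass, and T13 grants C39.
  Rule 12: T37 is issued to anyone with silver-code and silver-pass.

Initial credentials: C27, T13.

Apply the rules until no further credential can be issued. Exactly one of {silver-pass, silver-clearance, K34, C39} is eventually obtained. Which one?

Holding C27 and T13 grants silver-code (Rule 10).
Holding C27 and T13 grants K28 (Rule 1).
Holding silver-code and K28 grants blue-code (Rule 5).
Holding C27 and blue-code grants K34 (Rule 9).
silver-clearance would need blue-code and K22 (Rule 3), but K22 is never granted. silver-pass would need silver-code, C39, and T13 (Rule 2), but C39 is never granted. C39 would need K28, silver-pass, and T13 (Rule 11), but silver-pass is never granted.

K34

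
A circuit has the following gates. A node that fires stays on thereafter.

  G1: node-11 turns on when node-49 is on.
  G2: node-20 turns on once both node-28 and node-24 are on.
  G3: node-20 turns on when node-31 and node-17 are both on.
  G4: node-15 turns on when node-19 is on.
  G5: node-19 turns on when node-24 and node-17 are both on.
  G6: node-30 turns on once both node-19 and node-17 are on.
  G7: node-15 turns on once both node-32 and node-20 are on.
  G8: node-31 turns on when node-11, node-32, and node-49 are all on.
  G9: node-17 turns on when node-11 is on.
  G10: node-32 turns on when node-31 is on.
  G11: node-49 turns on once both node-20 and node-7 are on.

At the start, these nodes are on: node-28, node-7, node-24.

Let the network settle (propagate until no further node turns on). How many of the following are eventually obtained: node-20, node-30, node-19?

node-28 and node-24 are on, so node-20 turns on (G2).
G11: node-20 and node-7 on → node-49 on.
G1: node-49 on → node-11 on.
G9: node-11 on → node-17 on.
node-24 and node-17 are on, so node-19 turns on (G5).
node-19 and node-17 are on, so node-30 turns on (G6).
node-20: reached.
node-30: reached.
node-19: reached.
All 3 are reached.

3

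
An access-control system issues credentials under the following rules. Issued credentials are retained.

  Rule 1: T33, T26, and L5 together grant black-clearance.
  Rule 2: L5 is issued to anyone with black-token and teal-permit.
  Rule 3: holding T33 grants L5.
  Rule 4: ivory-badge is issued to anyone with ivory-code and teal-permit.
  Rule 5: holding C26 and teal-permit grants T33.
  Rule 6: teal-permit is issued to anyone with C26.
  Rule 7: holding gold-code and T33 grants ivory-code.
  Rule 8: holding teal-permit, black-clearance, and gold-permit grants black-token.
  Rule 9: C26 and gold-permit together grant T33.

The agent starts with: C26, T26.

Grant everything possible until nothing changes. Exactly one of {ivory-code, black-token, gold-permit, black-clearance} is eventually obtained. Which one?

Holding C26 grants teal-permit (Rule 6).
Holding C26 and teal-permit grants T33 (Rule 5).
Holding T33 grants L5 (Rule 3).
Holding T33, T26, and L5 grants black-clearance (Rule 1).
ivory-code would need gold-code and T33 (Rule 7), but gold-code is never granted. No rule produces gold-permit, and it is not given. black-token would need teal-permit, black-clearance, and gold-permit (Rule 8), but gold-permit is never granted.

black-clearance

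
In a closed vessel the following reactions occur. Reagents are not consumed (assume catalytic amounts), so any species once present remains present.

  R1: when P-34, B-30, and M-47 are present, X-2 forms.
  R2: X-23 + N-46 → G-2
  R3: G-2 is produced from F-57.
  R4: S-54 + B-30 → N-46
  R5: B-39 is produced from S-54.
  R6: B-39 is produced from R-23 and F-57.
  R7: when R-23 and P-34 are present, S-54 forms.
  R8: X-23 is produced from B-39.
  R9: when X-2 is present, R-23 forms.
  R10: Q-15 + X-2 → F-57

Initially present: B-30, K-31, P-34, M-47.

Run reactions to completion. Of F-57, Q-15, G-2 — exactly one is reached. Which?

P-34, B-30, and M-47 present → X-2 forms (R1).
X-2 present → R-23 forms (R9).
R-23 and P-34 present → S-54 forms (R7).
S-54 and B-30 present → N-46 forms (R4).
S-54 present → B-39 forms (R5).
B-39 present → X-23 forms (R8).
X-23 and N-46 present → G-2 forms (R2).
F-57 would need Q-15 and X-2 (R10), but Q-15 never forms. No rule produces Q-15, and it is not given.

G-2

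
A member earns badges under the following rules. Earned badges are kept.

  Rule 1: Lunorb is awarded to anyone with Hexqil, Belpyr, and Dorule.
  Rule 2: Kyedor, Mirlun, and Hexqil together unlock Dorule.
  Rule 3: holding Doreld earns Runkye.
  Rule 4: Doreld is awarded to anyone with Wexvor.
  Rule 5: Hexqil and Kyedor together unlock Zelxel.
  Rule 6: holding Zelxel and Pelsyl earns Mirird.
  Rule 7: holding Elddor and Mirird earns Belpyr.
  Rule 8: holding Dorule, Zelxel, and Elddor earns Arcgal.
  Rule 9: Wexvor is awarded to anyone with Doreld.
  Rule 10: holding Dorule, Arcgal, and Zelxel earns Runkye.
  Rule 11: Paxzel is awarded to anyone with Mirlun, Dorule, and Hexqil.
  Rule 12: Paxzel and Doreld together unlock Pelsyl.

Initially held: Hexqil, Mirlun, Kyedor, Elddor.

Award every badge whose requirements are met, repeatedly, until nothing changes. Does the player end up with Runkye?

With Hexqil and Kyedor, Zelxel is earned (Rule 5).
With Kyedor, Mirlun, and Hexqil, Dorule is earned (Rule 2).
With Dorule, Zelxel, and Elddor, Arcgal is earned (Rule 8).
With Dorule, Arcgal, and Zelxel, Runkye is earned (Rule 10).

Yes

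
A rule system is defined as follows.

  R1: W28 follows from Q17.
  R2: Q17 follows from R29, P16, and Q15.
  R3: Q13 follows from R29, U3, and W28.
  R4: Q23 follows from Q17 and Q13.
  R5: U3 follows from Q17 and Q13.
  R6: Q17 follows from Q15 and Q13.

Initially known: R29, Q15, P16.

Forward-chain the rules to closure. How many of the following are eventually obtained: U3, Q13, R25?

U3 would need Q17 and Q13 (R5), but Q13 is never established.
Q13 would need R29, U3, and W28 (R3), but U3 is never established.
No rule produces R25, and it is not given.
None of the 3 are reached.

0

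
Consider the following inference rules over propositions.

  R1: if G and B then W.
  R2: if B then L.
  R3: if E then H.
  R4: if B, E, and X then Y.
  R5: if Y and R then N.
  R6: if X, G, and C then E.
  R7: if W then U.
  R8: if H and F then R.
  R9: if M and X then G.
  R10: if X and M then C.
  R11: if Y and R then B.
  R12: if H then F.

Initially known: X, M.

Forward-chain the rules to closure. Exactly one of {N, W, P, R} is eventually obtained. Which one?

R

X and M hold, so C follows (R10).
From M and X, R9 gives G.
X, G, and C hold, so E follows (R6).
E holds, so H follows (R3).
From H, R12 gives F.
H and F hold, so R follows (R8).
N would need Y and R (R5), but Y is never established. W would need G and B (R1), but B is never established. No rule produces P, and it is not given.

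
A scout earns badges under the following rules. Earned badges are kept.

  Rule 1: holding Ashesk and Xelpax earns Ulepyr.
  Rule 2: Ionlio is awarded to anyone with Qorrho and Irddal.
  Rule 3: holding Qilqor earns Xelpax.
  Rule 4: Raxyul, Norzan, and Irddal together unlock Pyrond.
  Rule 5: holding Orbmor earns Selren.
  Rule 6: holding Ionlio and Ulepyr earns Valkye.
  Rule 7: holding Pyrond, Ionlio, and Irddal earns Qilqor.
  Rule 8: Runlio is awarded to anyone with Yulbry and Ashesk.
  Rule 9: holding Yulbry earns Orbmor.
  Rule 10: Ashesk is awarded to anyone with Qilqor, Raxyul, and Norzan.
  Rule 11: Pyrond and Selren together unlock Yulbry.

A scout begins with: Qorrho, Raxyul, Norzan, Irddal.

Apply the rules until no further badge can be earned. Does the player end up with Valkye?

Yes

With Raxyul, Norzan, and Irddal, Pyrond is earned (Rule 4).
With Qorrho and Irddal, Ionlio is earned (Rule 2).
With Pyrond, Ionlio, and Irddal, Qilqor is earned (Rule 7).
With Qilqor, Raxyul, and Norzan, Ashesk is earned (Rule 10).
With Qilqor, Xelpax is earned (Rule 3).
With Ashesk and Xelpax, Ulepyr is earned (Rule 1).
With Ionlio and Ulepyr, Valkye is earned (Rule 6).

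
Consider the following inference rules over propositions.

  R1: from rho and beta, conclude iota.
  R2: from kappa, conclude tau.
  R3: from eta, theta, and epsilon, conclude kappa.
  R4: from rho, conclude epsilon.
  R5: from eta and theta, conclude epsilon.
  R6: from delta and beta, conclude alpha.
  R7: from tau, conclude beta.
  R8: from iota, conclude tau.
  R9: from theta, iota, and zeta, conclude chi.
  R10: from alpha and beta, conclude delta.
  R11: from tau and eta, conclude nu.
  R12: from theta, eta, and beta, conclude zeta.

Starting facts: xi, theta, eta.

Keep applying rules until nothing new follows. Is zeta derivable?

Yes

From eta and theta, R5 gives epsilon.
From eta, theta, and epsilon, R3 gives kappa.
From kappa, R2 gives tau.
tau holds, so beta follows (R7).
theta, eta, and beta hold, so zeta follows (R12).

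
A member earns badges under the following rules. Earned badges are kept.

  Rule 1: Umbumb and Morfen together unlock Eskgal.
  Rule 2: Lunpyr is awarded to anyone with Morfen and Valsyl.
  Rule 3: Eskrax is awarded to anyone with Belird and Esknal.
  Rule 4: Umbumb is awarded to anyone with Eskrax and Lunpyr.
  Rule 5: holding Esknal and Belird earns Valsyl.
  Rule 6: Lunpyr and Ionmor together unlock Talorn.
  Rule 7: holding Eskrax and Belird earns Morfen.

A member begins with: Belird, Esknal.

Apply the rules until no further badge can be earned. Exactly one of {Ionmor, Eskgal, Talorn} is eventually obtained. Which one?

Eskgal

With Belird and Esknal, Eskrax is earned (Rule 3).
With Esknal and Belird, Valsyl is earned (Rule 5).
With Eskrax and Belird, Morfen is earned (Rule 7).
With Morfen and Valsyl, Lunpyr is earned (Rule 2).
With Eskrax and Lunpyr, Umbumb is earned (Rule 4).
With Umbumb and Morfen, Eskgal is earned (Rule 1).
No rule produces Ionmor, and it is not given. Talorn would need Lunpyr and Ionmor (Rule 6), but Ionmor is never earned.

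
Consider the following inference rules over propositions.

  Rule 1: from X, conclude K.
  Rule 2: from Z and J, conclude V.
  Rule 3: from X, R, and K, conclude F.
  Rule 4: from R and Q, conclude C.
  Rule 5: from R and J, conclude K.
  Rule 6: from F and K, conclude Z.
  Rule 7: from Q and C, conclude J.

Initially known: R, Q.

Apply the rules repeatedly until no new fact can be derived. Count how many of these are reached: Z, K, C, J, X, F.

From R and Q, Rule 4 gives C.
From Q and C, Rule 7 gives J.
From R and J, Rule 5 gives K.
Z would need F and K (Rule 6), but F is never established.
K: reached.
C: reached.
J: reached.
No rule produces X, and it is not given.
F would need X, R, and K (Rule 3), but X is never established.
Reached: K, C, and J — 3 of the 6.

3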